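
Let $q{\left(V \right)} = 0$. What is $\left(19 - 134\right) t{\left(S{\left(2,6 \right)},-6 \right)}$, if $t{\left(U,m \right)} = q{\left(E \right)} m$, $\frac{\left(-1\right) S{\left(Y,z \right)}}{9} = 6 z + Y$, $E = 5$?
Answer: $0$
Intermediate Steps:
$S{\left(Y,z \right)} = - 54 z - 9 Y$ ($S{\left(Y,z \right)} = - 9 \left(6 z + Y\right) = - 9 \left(Y + 6 z\right) = - 54 z - 9 Y$)
$t{\left(U,m \right)} = 0$ ($t{\left(U,m \right)} = 0 m = 0$)
$\left(19 - 134\right) t{\left(S{\left(2,6 \right)},-6 \right)} = \left(19 - 134\right) 0 = \left(-115\right) 0 = 0$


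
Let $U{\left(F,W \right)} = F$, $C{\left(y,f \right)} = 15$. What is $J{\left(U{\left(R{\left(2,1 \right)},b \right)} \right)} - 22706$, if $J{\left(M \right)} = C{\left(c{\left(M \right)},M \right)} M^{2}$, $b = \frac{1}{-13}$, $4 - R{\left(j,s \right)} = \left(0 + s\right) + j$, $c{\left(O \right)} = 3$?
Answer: $-22691$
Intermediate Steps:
$R{\left(j,s \right)} = 4 - j - s$ ($R{\left(j,s \right)} = 4 - \left(\left(0 + s\right) + j\right) = 4 - \left(s + j\right) = 4 - \left(j + s\right) = 4 - j - s$)
$b = - \frac{1}{13} \approx -0.076923$
$J{\left(M \right)} = 15 M^{2}$
$J{\left(U{\left(R{\left(2,1 \right)},b \right)} \right)} - 22706 = 15 \left(4 - 2 - 1\right)^{2} - 22706 = 15 \cdot 1^{2} - 22706 = 15 \cdot 1 - 22706 = 15 - 22706 = -22691$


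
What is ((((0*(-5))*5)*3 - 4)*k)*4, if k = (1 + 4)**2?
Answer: -400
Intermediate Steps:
k = 25 (k = 5**2 = 25)
((((0*(-5))*5)*3 - 4)*k)*4 = ((((0*(-5))*5)*3 - 4)*25)*4 = (((0*5)*3 - 4)*25)*4 = ((0*3 - 4)*25)*4 = ((0 - 4)*25)*4 = -4*25*4 = -100*4 = -400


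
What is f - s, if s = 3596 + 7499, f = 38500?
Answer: 27405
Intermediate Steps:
s = 11095
f - s = 38500 - 1*11095 = 38500 - 11095 = 27405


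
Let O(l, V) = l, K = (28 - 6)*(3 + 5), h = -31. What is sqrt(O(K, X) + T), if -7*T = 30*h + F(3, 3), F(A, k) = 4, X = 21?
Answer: sqrt(15106)/7 ≈ 17.558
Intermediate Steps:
K = 176 (K = 22*8 = 176)
T = 926/7 (T = -(30*(-31) + 4)/7 = -(-930 + 4)/7 = -1/7*(-926) = 926/7 ≈ 132.29)
sqrt(O(K, X) + T) = sqrt(176 + 926/7) = sqrt(2158/7) = sqrt(15106)/7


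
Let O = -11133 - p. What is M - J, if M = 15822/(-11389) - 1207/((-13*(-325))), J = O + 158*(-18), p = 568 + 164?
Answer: 707694789752/48118525 ≈ 14707.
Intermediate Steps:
p = 732
O = -11865 (O = -11133 - 1*732 = -11133 - 732 = -11865)
J = -14709 (J = -11865 + 158*(-18) = -11865 - 2844 = -14709)
M = -80594473/48118525 (M = 15822*(-1/11389) - 1207/4225 = -15822/11389 - 1207*1/4225 = -15822/11389 - 1207/4225 = -80594473/48118525 ≈ -1.6749)
M - J = -80594473/48118525 - 1*(-14709) = -80594473/48118525 + 14709 = 707694789752/48118525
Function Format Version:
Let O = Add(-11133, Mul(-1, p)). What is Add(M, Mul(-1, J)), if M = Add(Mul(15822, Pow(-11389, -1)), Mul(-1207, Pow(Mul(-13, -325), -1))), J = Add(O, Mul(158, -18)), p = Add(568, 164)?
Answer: Rational(707694789752, 48118525) ≈ 14707.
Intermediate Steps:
p = 732
O = -11865 (O = Add(-11133, Mul(-1, 732)) = Add(-11133, -732) = -11865)
J = -14709 (J = Add(-11865, Mul(158, -18)) = Add(-11865, -2844) = -14709)
M = Rational(-80594473, 48118525) (M = Add(Mul(15822, Rational(-1, 11389)), Mul(-1207, Pow(4225, -1))) = Add(Rational(-15822, 11389), Mul(-1207, Rational(1, 4225))) = Add(Rational(-15822, 11389), Rational(-1207, 4225)) = Rational(-80594473, 48118525) ≈ -1.6749)
Add(M, Mul(-1, J)) = Add(Rational(-80594473, 48118525), Mul(-1, -14709)) = Add(Rational(-80594473, 48118525), 14709) = Rational(707694789752, 48118525)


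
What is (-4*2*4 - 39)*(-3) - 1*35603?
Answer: -35390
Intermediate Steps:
(-4*2*4 - 39)*(-3) - 1*35603 = (-8*4 - 39)*(-3) - 35603 = (-32 - 39)*(-3) - 35603 = -71*(-3) - 35603 = 213 - 35603 = -35390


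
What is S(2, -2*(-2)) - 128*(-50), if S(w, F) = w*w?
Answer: 6404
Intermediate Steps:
S(w, F) = w²
S(2, -2*(-2)) - 128*(-50) = 2² - 128*(-50) = 4 + 6400 = 6404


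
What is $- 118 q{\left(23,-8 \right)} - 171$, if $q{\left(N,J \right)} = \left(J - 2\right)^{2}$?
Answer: $-11971$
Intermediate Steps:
$q{\left(N,J \right)} = \left(-2 + J\right)^{2}$
$- 118 q{\left(23,-8 \right)} - 171 = - 118 \left(-2 - 8\right)^{2} - 171 = - 118 \left(-10\right)^{2} - 171 = \left(-118\right) 100 - 171 = -11800 - 171 = -11971$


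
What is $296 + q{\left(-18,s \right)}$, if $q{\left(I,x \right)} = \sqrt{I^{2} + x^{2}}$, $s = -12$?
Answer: $296 + 6 \sqrt{13} \approx 317.63$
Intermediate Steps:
$296 + q{\left(-18,s \right)} = 296 + \sqrt{\left(-18\right)^{2} + \left(-12\right)^{2}} = 296 + \sqrt{324 + 144} = 296 + \sqrt{468} = 296 + 6 \sqrt{13}$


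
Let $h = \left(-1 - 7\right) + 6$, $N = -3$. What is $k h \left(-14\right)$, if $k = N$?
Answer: $-84$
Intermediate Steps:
$h = -2$ ($h = -8 + 6 = -2$)
$k = -3$
$k h \left(-14\right) = \left(-3\right) \left(-2\right) \left(-14\right) = 6 \left(-14\right) = -84$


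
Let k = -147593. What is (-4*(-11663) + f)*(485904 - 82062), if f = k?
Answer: -40764215322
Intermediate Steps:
f = -147593
(-4*(-11663) + f)*(485904 - 82062) = (-4*(-11663) - 147593)*(485904 - 82062) = (46652 - 147593)*403842 = -100941*403842 = -40764215322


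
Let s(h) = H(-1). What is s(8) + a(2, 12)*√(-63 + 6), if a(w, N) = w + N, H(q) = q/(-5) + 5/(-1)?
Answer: -24/5 + 14*I*√57 ≈ -4.8 + 105.7*I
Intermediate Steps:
H(q) = -5 - q/5 (H(q) = q*(-⅕) + 5*(-1) = -q/5 - 5 = -5 - q/5)
a(w, N) = N + w
s(h) = -24/5 (s(h) = -5 - ⅕*(-1) = -5 + ⅕ = -24/5)
s(8) + a(2, 12)*√(-63 + 6) = -24/5 + (12 + 2)*√(-63 + 6) = -24/5 + 14*√(-57) = -24/5 + 14*(I*√57) = -24/5 + 14*I*√57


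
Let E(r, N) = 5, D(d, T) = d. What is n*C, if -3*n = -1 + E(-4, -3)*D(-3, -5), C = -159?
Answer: -848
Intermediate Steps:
n = 16/3 (n = -(-1 + 5*(-3))/3 = -(-1 - 15)/3 = -1/3*(-16) = 16/3 ≈ 5.3333)
n*C = (16/3)*(-159) = -848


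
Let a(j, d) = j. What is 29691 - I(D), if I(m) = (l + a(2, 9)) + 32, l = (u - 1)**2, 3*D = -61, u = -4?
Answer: 29632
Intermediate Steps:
D = -61/3 (D = (1/3)*(-61) = -61/3 ≈ -20.333)
l = 25 (l = (-4 - 1)**2 = (-5)**2 = 25)
I(m) = 59 (I(m) = (25 + 2) + 32 = 27 + 32 = 59)
29691 - I(D) = 29691 - 1*59 = 29691 - 59 = 29632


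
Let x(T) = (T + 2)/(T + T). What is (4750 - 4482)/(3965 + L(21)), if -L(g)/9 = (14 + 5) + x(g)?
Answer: 3752/53047 ≈ 0.070730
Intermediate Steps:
x(T) = (2 + T)/(2*T) (x(T) = (2 + T)/((2*T)) = (2 + T)*(1/(2*T)) = (2 + T)/(2*T))
L(g) = -171 - 9*(2 + g)/(2*g) (L(g) = -9*((14 + 5) + (2 + g)/(2*g)) = -9*(19 + (2 + g)/(2*g)) = -171 - 9*(2 + g)/(2*g))
(4750 - 4482)/(3965 + L(21)) = (4750 - 4482)/(3965 + (-351/2 - 9/21)) = 268/(3965 + (-351/2 - 9*1/21)) = 268/(3965 + (-351/2 - 3/7)) = 268/(3965 - 2463/14) = 268/(53047/14) = 268*(14/53047) = 3752/53047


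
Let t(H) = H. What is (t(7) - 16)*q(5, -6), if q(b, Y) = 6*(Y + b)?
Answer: 54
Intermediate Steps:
q(b, Y) = 6*Y + 6*b
(t(7) - 16)*q(5, -6) = (7 - 16)*(6*(-6) + 6*5) = -9*(-36 + 30) = -9*(-6) = 54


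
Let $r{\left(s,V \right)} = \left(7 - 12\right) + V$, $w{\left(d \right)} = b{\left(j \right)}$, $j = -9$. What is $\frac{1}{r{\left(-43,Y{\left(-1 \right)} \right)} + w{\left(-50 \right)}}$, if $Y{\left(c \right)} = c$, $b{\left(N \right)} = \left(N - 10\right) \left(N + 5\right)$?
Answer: $\frac{1}{70} \approx 0.014286$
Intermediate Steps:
$b{\left(N \right)} = \left(-10 + N\right) \left(5 + N\right)$
$w{\left(d \right)} = 76$ ($w{\left(d \right)} = -50 + \left(-9\right)^{2} - -45 = -50 + 81 + 45 = 76$)
$r{\left(s,V \right)} = -5 + V$
$\frac{1}{r{\left(-43,Y{\left(-1 \right)} \right)} + w{\left(-50 \right)}} = \frac{1}{\left(-5 - 1\right) + 76} = \frac{1}{-6 + 76} = \frac{1}{70}$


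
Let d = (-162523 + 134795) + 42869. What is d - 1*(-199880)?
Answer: 215021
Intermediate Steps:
d = 15141 (d = -27728 + 42869 = 15141)
d - 1*(-199880) = 15141 - 1*(-199880) = 15141 + 199880 = 215021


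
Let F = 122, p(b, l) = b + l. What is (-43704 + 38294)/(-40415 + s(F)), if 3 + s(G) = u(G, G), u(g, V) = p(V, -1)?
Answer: 5410/40297 ≈ 0.13425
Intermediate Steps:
u(g, V) = -1 + V (u(g, V) = V - 1 = -1 + V)
s(G) = -4 + G (s(G) = -3 + (-1 + G) = -4 + G)
(-43704 + 38294)/(-40415 + s(F)) = (-43704 + 38294)/(-40415 + (-4 + 122)) = -5410/(-40415 + 118) = -5410/(-40297) = -5410*(-1/40297) = 5410/40297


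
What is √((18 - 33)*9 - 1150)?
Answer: I*√1285 ≈ 35.847*I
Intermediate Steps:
√((18 - 33)*9 - 1150) = √(-15*9 - 1150) = √(-135 - 1150) = √(-1285) = I*√1285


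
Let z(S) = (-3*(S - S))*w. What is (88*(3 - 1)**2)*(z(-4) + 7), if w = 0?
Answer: 2464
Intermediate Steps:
z(S) = 0 (z(S) = -3*(S - S)*0 = -3*0*0 = 0*0 = 0)
(88*(3 - 1)**2)*(z(-4) + 7) = (88*(3 - 1)**2)*(0 + 7) = (88*2**2)*7 = (88*4)*7 = 352*7 = 2464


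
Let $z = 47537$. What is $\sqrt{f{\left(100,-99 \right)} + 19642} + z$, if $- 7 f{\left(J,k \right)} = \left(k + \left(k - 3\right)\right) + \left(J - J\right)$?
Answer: $47537 + \frac{\sqrt{963865}}{7} \approx 47677.0$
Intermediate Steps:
$f{\left(J,k \right)} = \frac{3}{7} - \frac{2 k}{7}$ ($f{\left(J,k \right)} = - \frac{\left(k + \left(k - 3\right)\right) + \left(J - J\right)}{7} = - \frac{\left(k + \left(-3 + k\right)\right) + 0}{7} = - \frac{\left(-3 + 2 k\right) + 0}{7} = - \frac{-3 + 2 k}{7} = \frac{3}{7} - \frac{2 k}{7}$)
$\sqrt{f{\left(100,-99 \right)} + 19642} + z = \sqrt{\left(\frac{3}{7} - - \frac{198}{7}\right) + 19642} + 47537 = \sqrt{\left(\frac{3}{7} + \frac{198}{7}\right) + 19642} + 47537 = \sqrt{\frac{201}{7} + 19642} + 47537 = \sqrt{\frac{137695}{7}} + 47537 = \frac{\sqrt{963865}}{7} + 47537 = 47537 + \frac{\sqrt{963865}}{7}$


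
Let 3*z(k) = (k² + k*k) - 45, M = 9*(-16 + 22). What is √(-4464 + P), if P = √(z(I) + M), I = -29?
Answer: √(-40176 + 3*√5397)/3 ≈ 66.63*I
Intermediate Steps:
M = 54 (M = 9*6 = 54)
z(k) = -15 + 2*k²/3 (z(k) = ((k² + k*k) - 45)/3 = ((k² + k²) - 45)/3 = (2*k² - 45)/3 = (-45 + 2*k²)/3 = -15 + 2*k²/3)
P = √5397/3 (P = √((-15 + (⅔)*(-29)²) + 54) = √((-15 + (⅔)*841) + 54) = √((-15 + 1682/3) + 54) = √(1637/3 + 54) = √(1799/3) = √5397/3 ≈ 24.488)
√(-4464 + P) = √(-4464 + √5397/3)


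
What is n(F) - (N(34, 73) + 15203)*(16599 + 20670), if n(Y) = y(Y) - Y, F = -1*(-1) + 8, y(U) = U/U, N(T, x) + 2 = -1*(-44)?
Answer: -568165913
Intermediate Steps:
N(T, x) = 42 (N(T, x) = -2 - 1*(-44) = -2 + 44 = 42)
y(U) = 1
F = 9 (F = 1 + 8 = 9)
n(Y) = 1 - Y
n(F) - (N(34, 73) + 15203)*(16599 + 20670) = (1 - 1*9) - (42 + 15203)*(16599 + 20670) = (1 - 9) - 15245*37269 = -8 - 1*568165905 = -8 - 568165905 = -568165913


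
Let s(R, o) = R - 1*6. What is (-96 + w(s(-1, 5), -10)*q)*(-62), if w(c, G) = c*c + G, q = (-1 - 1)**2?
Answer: -3720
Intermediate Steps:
q = 4 (q = (-2)**2 = 4)
s(R, o) = -6 + R (s(R, o) = R - 6 = -6 + R)
w(c, G) = G + c**2 (w(c, G) = c**2 + G = G + c**2)
(-96 + w(s(-1, 5), -10)*q)*(-62) = (-96 + (-10 + (-6 - 1)**2)*4)*(-62) = (-96 + (-10 + (-7)**2)*4)*(-62) = (-96 + (-10 + 49)*4)*(-62) = (-96 + 39*4)*(-62) = (-96 + 156)*(-62) = 60*(-62) = -3720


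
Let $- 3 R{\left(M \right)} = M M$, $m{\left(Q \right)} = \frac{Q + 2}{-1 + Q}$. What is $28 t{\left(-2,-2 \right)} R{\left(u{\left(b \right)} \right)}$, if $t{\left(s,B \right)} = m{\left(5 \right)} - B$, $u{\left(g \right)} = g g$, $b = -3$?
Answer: $-2835$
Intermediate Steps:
$u{\left(g \right)} = g^{2}$
$m{\left(Q \right)} = \frac{2 + Q}{-1 + Q}$
$R{\left(M \right)} = - \frac{M^{2}}{3}$ ($R{\left(M \right)} = - \frac{M M}{3} = - \frac{M^{2}}{3}$)
$t{\left(s,B \right)} = \frac{7}{4} - B$ ($t{\left(s,B \right)} = \frac{2 + 5}{-1 + 5} - B = \frac{1}{4} \cdot 7 - B = \frac{7}{4} - B$)
$28 t{\left(-2,-2 \right)} R{\left(u{\left(b \right)} \right)} = 28 \left(\frac{7}{4} - -2\right) \left(- \frac{\left(\left(-3\right)^{2}\right)^{2}}{3}\right) = 28 \left(\frac{7}{4} + 2\right) \left(- \frac{9^{2}}{3}\right) = 28 \cdot \frac{15}{4} \left(\left(- \frac{1}{3}\right) 81\right) = 105 \left(-27\right) = -2835$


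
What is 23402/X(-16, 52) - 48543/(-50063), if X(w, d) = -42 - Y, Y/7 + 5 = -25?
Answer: 589864775/4205292 ≈ 140.27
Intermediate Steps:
Y = -210 (Y = -35 + 7*(-25) = -35 - 175 = -210)
X(w, d) = 168 (X(w, d) = -42 - 1*(-210) = -42 + 210 = 168)
23402/X(-16, 52) - 48543/(-50063) = 23402/168 - 48543/(-50063) = 23402*(1/168) - 48543*(-1/50063) = 11701/84 + 48543/50063 = 589864775/4205292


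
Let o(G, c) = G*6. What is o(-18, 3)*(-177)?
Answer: 19116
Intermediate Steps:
o(G, c) = 6*G
o(-18, 3)*(-177) = (6*(-18))*(-177) = -108*(-177) = 19116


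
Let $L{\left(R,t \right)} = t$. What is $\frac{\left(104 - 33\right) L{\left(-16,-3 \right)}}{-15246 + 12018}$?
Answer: $\frac{71}{1076} \approx 0.065985$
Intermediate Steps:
$\frac{\left(104 - 33\right) L{\left(-16,-3 \right)}}{-15246 + 12018} = \frac{\left(104 - 33\right) \left(-3\right)}{-15246 + 12018} = \frac{71 \left(-3\right)}{-3228} = \left(-213\right) \left(- \frac{1}{3228}\right) = \frac{71}{1076}$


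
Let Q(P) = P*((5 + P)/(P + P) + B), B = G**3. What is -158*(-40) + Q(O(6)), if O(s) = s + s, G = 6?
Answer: 17841/2 ≈ 8920.5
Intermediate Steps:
O(s) = 2*s
B = 216 (B = 6**3 = 216)
Q(P) = P*(216 + (5 + P)/(2*P)) (Q(P) = P*((5 + P)/(P + P) + 216) = P*((5 + P)/((2*P)) + 216) = P*((5 + P)*(1/(2*P)) + 216) = P*((5 + P)/(2*P) + 216) = P*(216 + (5 + P)/(2*P)))
-158*(-40) + Q(O(6)) = -158*(-40) + (5/2 + 433*(2*6)/2) = 6320 + (5/2 + (433/2)*12) = 6320 + (5/2 + 2598) = 6320 + 5201/2 = 17841/2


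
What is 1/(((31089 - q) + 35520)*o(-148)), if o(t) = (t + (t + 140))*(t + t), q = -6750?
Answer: 1/3387425184 ≈ 2.9521e-10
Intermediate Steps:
o(t) = 2*t*(140 + 2*t) (o(t) = (t + (140 + t))*(2*t) = (140 + 2*t)*(2*t) = 2*t*(140 + 2*t))
1/(((31089 - q) + 35520)*o(-148)) = 1/(((31089 - 1*(-6750)) + 35520)*((4*(-148)*(70 - 148)))) = 1/(((31089 + 6750) + 35520)*((4*(-148)*(-78)))) = 1/((37839 + 35520)*46176) = (1/46176)/73359 = (1/73359)*(1/46176) = 1/3387425184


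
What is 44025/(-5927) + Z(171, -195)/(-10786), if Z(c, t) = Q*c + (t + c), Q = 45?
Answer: -520319667/63928622 ≈ -8.1391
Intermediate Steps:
Z(c, t) = t + 46*c (Z(c, t) = 45*c + (t + c) = 45*c + (c + t) = t + 46*c)
44025/(-5927) + Z(171, -195)/(-10786) = 44025/(-5927) + (-195 + 46*171)/(-10786) = 44025*(-1/5927) + (-195 + 7866)*(-1/10786) = -44025/5927 + 7671*(-1/10786) = -44025/5927 - 7671/10786 = -520319667/63928622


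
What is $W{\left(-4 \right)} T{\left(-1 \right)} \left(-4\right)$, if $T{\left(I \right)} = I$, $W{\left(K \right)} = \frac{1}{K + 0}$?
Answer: $-1$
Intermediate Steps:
$W{\left(K \right)} = \frac{1}{K}$
$W{\left(-4 \right)} T{\left(-1 \right)} \left(-4\right) = \frac{1}{-4} \left(-1\right) \left(-4\right) = \left(- \frac{1}{4}\right) \left(-1\right) \left(-4\right) = \frac{1}{4} \left(-4\right) = -1$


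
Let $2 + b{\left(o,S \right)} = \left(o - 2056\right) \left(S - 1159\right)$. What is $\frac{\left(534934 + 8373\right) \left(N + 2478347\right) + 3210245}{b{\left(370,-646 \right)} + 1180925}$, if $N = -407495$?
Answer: $\frac{1125111597809}{4224153} \approx 2.6635 \cdot 10^{5}$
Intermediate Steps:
$b{\left(o,S \right)} = -2 + \left(-2056 + o\right) \left(-1159 + S\right)$ ($b{\left(o,S \right)} = -2 + \left(o - 2056\right) \left(S - 1159\right) = -2 + \left(-2056 + o\right) \left(-1159 + S\right)$)
$\frac{\left(534934 + 8373\right) \left(N + 2478347\right) + 3210245}{b{\left(370,-646 \right)} + 1180925} = \frac{\left(534934 + 8373\right) \left(-407495 + 2478347\right) + 3210245}{\left(2382902 - -1328176 - 428830 - 239020\right) + 1180925} = \frac{543307 \cdot 2070852 + 3210245}{\left(2382902 + 1328176 - 428830 - 239020\right) + 1180925} = \frac{1125108387564 + 3210245}{3043228 + 1180925} = \frac{1125111597809}{4224153}$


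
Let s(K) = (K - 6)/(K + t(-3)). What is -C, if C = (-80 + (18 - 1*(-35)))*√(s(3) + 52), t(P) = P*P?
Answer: 81*√23/2 ≈ 194.23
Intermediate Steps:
t(P) = P²
s(K) = (-6 + K)/(9 + K) (s(K) = (K - 6)/(K + (-3)²) = (-6 + K)/(K + 9) = (-6 + K)/(9 + K))
C = -81*√23/2 (C = (-80 + (18 - 1*(-35)))*√((-6 + 3)/(9 + 3) + 52) = (-80 + (18 + 35))*√(-3/12 + 52) = (-80 + 53)*√((1/12)*(-3) + 52) = -27*√(-¼ + 52) = -81*√23/2 ≈ -194.23)
-C = -(-81)*√23/2 = 81*√23/2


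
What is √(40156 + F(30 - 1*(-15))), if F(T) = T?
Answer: √40201 ≈ 200.50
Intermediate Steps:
√(40156 + F(30 - 1*(-15))) = √(40156 + (30 - 1*(-15))) = √(40156 + (30 + 15)) = √(40156 + 45) = √40201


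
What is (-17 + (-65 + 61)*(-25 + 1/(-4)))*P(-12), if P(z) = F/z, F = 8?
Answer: -56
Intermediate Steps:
P(z) = 8/z
(-17 + (-65 + 61)*(-25 + 1/(-4)))*P(-12) = (-17 + (-65 + 61)*(-25 + 1/(-4)))*(8/(-12)) = (-17 - 4*(-25 - ¼))*(8*(-1/12)) = (-17 - 4*(-101/4))*(-⅔) = (-17 + 101)*(-⅔) = 84*(-⅔) = -56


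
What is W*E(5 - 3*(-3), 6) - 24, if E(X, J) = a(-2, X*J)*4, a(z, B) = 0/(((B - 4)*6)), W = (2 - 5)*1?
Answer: -24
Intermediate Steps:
W = -3 (W = -3*1 = -3)
a(z, B) = 0 (a(z, B) = 0/(((-4 + B)*6)) = 0/(-24 + 6*B) = 0)
E(X, J) = 0 (E(X, J) = 0*4 = 0)
W*E(5 - 3*(-3), 6) - 24 = -3*0 - 24 = 0 - 24 = -24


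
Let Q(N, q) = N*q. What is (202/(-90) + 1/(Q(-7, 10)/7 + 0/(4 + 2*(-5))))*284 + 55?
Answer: -27487/45 ≈ -610.82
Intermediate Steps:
(202/(-90) + 1/(Q(-7, 10)/7 + 0/(4 + 2*(-5))))*284 + 55 = (202/(-90) + 1/(-7*10/7 + 0/(4 + 2*(-5))))*284 + 55 = (202*(-1/90) + 1/(-70*⅐ + 0/(4 - 10)))*284 + 55 = (-101/45 + 1/(-10 + 0/(-6)))*284 + 55 = (-101/45 + 1/(-10 + 0*(-⅙)))*284 + 55 = (-101/45 + 1/(-10 + 0))*284 + 55 = (-101/45 + 1/(-10))*284 + 55 = (-101/45 + 1*(-⅒))*284 + 55 = (-101/45 - ⅒)*284 + 55 = -211/90*284 + 55 = -29962/45 + 55 = -27487/45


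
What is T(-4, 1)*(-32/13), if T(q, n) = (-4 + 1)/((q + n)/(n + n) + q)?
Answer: -192/143 ≈ -1.3427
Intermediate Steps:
T(q, n) = -3/(q + (n + q)/(2*n)) (T(q, n) = -3/((n + q)/((2*n)) + q) = -3/((n + q)*(1/(2*n)) + q) = -3/((n + q)/(2*n) + q) = -3/(q + (n + q)/(2*n)))
T(-4, 1)*(-32/13) = (-6*1/(1 - 4 + 2*1*(-4)))*(-32/13) = (-6*1/(1 - 4 - 8))*(-32*1/13) = -6*1/(-11)*(-32/13) = -6*1*(-1/11)*(-32/13) = (6/11)*(-32/13) = -192/143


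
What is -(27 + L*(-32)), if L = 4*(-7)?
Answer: -923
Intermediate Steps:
L = -28
-(27 + L*(-32)) = -(27 - 28*(-32)) = -(27 + 896) = -1*923 = -923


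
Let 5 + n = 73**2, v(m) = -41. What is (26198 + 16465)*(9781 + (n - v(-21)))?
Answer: 646173798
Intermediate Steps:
n = 5324 (n = -5 + 73**2 = -5 + 5329 = 5324)
(26198 + 16465)*(9781 + (n - v(-21))) = (26198 + 16465)*(9781 + (5324 - 1*(-41))) = 42663*(9781 + (5324 + 41)) = 42663*(9781 + 5365) = 42663*15146 = 646173798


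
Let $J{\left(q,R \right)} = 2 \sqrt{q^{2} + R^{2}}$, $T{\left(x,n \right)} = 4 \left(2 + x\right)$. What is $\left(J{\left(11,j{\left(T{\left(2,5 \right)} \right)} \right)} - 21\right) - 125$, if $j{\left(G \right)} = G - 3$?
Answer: $-146 + 2 \sqrt{290} \approx -111.94$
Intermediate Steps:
$T{\left(x,n \right)} = 8 + 4 x$
$j{\left(G \right)} = -3 + G$ ($j{\left(G \right)} = G - 3 = -3 + G$)
$J{\left(q,R \right)} = 2 \sqrt{R^{2} + q^{2}}$
$\left(J{\left(11,j{\left(T{\left(2,5 \right)} \right)} \right)} - 21\right) - 125 = \left(2 \sqrt{\left(-3 + \left(8 + 4 \cdot 2\right)\right)^{2} + 11^{2}} - 21\right) - 125 = \left(2 \sqrt{\left(-3 + \left(8 + 8\right)\right)^{2} + 121} - 21\right) - 125 = \left(2 \sqrt{\left(-3 + 16\right)^{2} + 121} - 21\right) - 125 = \left(2 \sqrt{13^{2} + 121} - 21\right) - 125 = \left(2 \sqrt{169 + 121} - 21\right) - 125 = \left(2 \sqrt{290} - 21\right) - 125 = \left(-21 + 2 \sqrt{290}\right) - 125 = -146 + 2 \sqrt{290}$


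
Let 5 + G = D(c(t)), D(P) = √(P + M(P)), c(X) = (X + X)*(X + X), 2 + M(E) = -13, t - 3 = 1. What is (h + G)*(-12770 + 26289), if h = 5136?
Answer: 69460622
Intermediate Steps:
t = 4 (t = 3 + 1 = 4)
M(E) = -15 (M(E) = -2 - 13 = -15)
c(X) = 4*X² (c(X) = (2*X)*(2*X) = 4*X²)
D(P) = √(-15 + P) (D(P) = √(P - 15) = √(-15 + P))
G = 2 (G = -5 + √(-15 + 4*4²) = -5 + √(-15 + 4*16) = -5 + √(-15 + 64) = -5 + √49 = -5 + 7 = 2)
(h + G)*(-12770 + 26289) = (5136 + 2)*(-12770 + 26289) = 5138*13519 = 69460622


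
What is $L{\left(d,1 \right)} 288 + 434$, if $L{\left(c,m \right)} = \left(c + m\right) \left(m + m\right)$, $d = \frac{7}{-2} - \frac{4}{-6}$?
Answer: $-622$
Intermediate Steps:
$d = - \frac{17}{6}$ ($d = 7 \left(- \frac{1}{2}\right) - - \frac{2}{3} = - \frac{7}{2} + \frac{2}{3} = - \frac{17}{6} \approx -2.8333$)
$L{\left(c,m \right)} = 2 m \left(c + m\right)$ ($L{\left(c,m \right)} = \left(c + m\right) 2 m = 2 m \left(c + m\right)$)
$L{\left(d,1 \right)} 288 + 434 = 2 \cdot 1 \left(- \frac{17}{6} + 1\right) 288 + 434 = 2 \cdot 1 \left(- \frac{11}{6}\right) 288 + 434 = \left(- \frac{11}{3}\right) 288 + 434 = -1056 + 434 = -622$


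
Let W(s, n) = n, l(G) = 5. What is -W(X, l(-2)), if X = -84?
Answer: -5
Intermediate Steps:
-W(X, l(-2)) = -1*5 = -5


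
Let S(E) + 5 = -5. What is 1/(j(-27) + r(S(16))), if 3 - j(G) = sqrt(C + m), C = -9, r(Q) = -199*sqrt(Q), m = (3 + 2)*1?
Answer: I/(2 + 3*I + 199*sqrt(10)) ≈ 7.5275e-6 + 0.001584*I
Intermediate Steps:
m = 5 (m = 5*1 = 5)
S(E) = -10 (S(E) = -5 - 5 = -10)
j(G) = 3 - 2*I (j(G) = 3 - sqrt(-9 + 5) = 3 - sqrt(-4) = 3 - 2*I)
1/(j(-27) + r(S(16))) = 1/((3 - 2*I) - 199*I*sqrt(10)) = 1/(3 - 2*I - 199*I*sqrt(10))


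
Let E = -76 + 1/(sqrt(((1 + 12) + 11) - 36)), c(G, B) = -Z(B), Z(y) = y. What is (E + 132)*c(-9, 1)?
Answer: -56 + I*sqrt(3)/6 ≈ -56.0 + 0.28868*I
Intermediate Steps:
c(G, B) = -B
E = -76 - I*sqrt(3)/6 (E = -76 + 1/(sqrt((13 + 11) - 36)) = -76 + 1/(sqrt(24 - 36)) = -76 + 1/(sqrt(-12)) = -76 + 1/(2*I*sqrt(3)) = -76 - I*sqrt(3)/6 ≈ -76.0 - 0.28868*I)
(E + 132)*c(-9, 1) = ((-76 - I*sqrt(3)/6) + 132)*(-1*1) = (56 - I*sqrt(3)/6)*(-1) = -56 + I*sqrt(3)/6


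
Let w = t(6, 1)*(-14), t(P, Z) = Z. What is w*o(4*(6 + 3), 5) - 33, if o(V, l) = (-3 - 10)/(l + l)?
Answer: -74/5 ≈ -14.800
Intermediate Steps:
w = -14 (w = 1*(-14) = -14)
o(V, l) = -13/(2*l) (o(V, l) = -13*1/(2*l) = -13/(2*l))
w*o(4*(6 + 3), 5) - 33 = -(-91)/5 - 33 = -14*(-13/10) - 33 = 91/5 - 33 = -74/5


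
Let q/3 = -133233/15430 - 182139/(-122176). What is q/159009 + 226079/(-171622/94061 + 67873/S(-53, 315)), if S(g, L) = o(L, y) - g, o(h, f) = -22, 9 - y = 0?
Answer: 427722899052287931903503/4138816060242949472960 ≈ 103.34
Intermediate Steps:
y = 9 (y = 9 - 1*0 = 9 + 0 = 9)
S(g, L) = -22 - g
q = -20201205357/942587840 (q = 3*(-133233/15430 - 182139/(-122176)) = 3*(-133233*1/15430 - 182139*(-1/122176)) = 3*(-133233/15430 + 182139/122176) = 3*(-6733735119/942587840) = -20201205357/942587840 ≈ -21.432)
q/159009 + 226079/(-171622/94061 + 67873/S(-53, 315)) = -20201205357/942587840/159009 + 226079/(-171622/94061 + 67873/(-22 - 1*(-53))) = -20201205357/942587840*1/159009 + 226079/(-171622*1/94061 + 67873/(-22 + 53)) = -6733735119/49959983283520 + 226079/(-15602/8551 + 67873/31) = -6733735119/49959983283520 + 226079/(579898361/265081) = -6733735119/49959983283520 + 226079*(265081/579898361) = -6733735119/49959983283520 + 8561321057/82842623 = 427722899052287931903503/4138816060242949472960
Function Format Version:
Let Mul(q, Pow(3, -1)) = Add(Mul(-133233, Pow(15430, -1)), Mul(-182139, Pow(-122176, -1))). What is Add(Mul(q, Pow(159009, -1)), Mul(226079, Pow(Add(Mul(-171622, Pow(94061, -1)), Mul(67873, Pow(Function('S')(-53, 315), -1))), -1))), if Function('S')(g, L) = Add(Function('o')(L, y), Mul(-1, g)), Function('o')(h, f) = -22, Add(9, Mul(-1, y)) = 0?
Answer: Rational(427722899052287931903503, 4138816060242949472960) ≈ 103.34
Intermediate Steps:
y = 9 (y = Add(9, Mul(-1, 0)) = Add(9, 0) = 9)
Function('S')(g, L) = Add(-22, Mul(-1, g))
q = Rational(-20201205357, 942587840) (q = Mul(3, Add(Mul(-133233, Pow(15430, -1)), Mul(-182139, Pow(-122176, -1)))) = Mul(3, Add(Mul(-133233, Rational(1, 15430)), Mul(-182139, Rational(-1, 122176)))) = Mul(3, Add(Rational(-133233, 15430), Rational(182139, 122176))) = Mul(3, Rational(-6733735119, 942587840)) = Rational(-20201205357, 942587840) ≈ -21.432)
Add(Mul(q, Pow(159009, -1)), Mul(226079, Pow(Add(Mul(-171622, Pow(94061, -1)), Mul(67873, Pow(Function('S')(-53, 315), -1))), -1))) = Add(Mul(Rational(-20201205357, 942587840), Pow(159009, -1)), Mul(226079, Pow(Add(Mul(-171622, Pow(94061, -1)), Mul(67873, Pow(Add(-22, Mul(-1, -53)), -1))), -1))) = Add(Mul(Rational(-20201205357, 942587840), Rational(1, 159009)), Mul(226079, Pow(Add(Mul(-171622, Rational(1, 94061)), Mul(67873, Pow(Add(-22, 53), -1))), -1))) = Add(Rational(-6733735119, 49959983283520), Mul(226079, Pow(Add(Rational(-15602, 8551), Mul(67873, Pow(31, -1))), -1))) = Add(Rational(-6733735119, 49959983283520), Mul(226079, Pow(Add(Rational(-15602, 8551), Mul(67873, Rational(1, 31))), -1))) = Add(Rational(-6733735119, 49959983283520), Mul(226079, Pow(Add(Rational(-15602, 8551), Rational(67873, 31)), -1))) = Add(Rational(-6733735119, 49959983283520), Mul(226079, Pow(Rational(579898361, 265081), -1))) = Add(Rational(-6733735119, 49959983283520), Mul(226079, Rational(265081, 579898361))) = Add(Rational(-6733735119, 49959983283520), Rational(8561321057, 82842623)) = Rational(427722899052287931903503, 4138816060242949472960)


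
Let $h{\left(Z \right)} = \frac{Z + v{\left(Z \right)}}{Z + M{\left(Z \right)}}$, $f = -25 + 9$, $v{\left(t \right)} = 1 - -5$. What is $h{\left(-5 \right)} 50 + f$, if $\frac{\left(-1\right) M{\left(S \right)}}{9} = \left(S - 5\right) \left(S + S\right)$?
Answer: $- \frac{2906}{181} \approx -16.055$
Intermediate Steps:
$v{\left(t \right)} = 6$ ($v{\left(t \right)} = 1 + 5 = 6$)
$f = -16$
$M{\left(S \right)} = - 18 S \left(-5 + S\right)$ ($M{\left(S \right)} = - 9 \left(S - 5\right) \left(S + S\right) = - 9 \left(-5 + S\right) 2 S = - 9 \cdot 2 S \left(-5 + S\right) = - 18 S \left(-5 + S\right)$)
$h{\left(Z \right)} = \frac{6 + Z}{Z + 18 Z \left(5 - Z\right)}$ ($h{\left(Z \right)} = \frac{Z + 6}{Z + 18 Z \left(5 - Z\right)} = \frac{6 + Z}{Z + 18 Z \left(5 - Z\right)}$)
$h{\left(-5 \right)} 50 + f = \frac{-6 - -5}{\left(-5\right) \left(-91 + 18 \left(-5\right)\right)} 50 - 16 = - \frac{-6 + 5}{5 \left(-91 - 90\right)} 50 - 16 = \left(- \frac{1}{5}\right) \frac{1}{-181} \left(-1\right) 50 - 16 = \left(- \frac{1}{5}\right) \left(- \frac{1}{181}\right) \left(-1\right) 50 - 16 = \left(- \frac{1}{905}\right) 50 - 16 = - \frac{10}{181} - 16 = - \frac{2906}{181}$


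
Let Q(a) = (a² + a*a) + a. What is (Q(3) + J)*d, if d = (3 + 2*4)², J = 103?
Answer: 15004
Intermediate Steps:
Q(a) = a + 2*a² (Q(a) = (a² + a²) + a = 2*a² + a = a + 2*a²)
d = 121 (d = (3 + 8)² = 11² = 121)
(Q(3) + J)*d = (3*(1 + 2*3) + 103)*121 = (3*(1 + 6) + 103)*121 = (3*7 + 103)*121 = (21 + 103)*121 = 124*121 = 15004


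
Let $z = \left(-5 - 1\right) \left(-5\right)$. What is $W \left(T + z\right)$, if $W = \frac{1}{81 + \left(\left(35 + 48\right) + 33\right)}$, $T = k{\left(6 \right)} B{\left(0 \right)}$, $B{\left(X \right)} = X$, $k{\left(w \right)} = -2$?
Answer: $\frac{30}{197} \approx 0.15228$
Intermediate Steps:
$z = 30$ ($z = \left(-6\right) \left(-5\right) = 30$)
$T = 0$ ($T = \left(-2\right) 0 = 0$)
$W = \frac{1}{197}$ ($W = \frac{1}{81 + \left(83 + 33\right)} = \frac{1}{81 + 116} = \frac{1}{197} \approx 0.0050761$)
$W \left(T + z\right) = \frac{0 + 30}{197} = \frac{1}{197} \cdot 30 = \frac{30}{197}$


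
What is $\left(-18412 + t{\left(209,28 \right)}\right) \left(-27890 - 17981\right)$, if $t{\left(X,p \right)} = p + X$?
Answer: $833705425$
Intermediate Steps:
$t{\left(X,p \right)} = X + p$
$\left(-18412 + t{\left(209,28 \right)}\right) \left(-27890 - 17981\right) = \left(-18412 + \left(209 + 28\right)\right) \left(-27890 - 17981\right) = \left(-18412 + 237\right) \left(-45871\right) = \left(-18175\right) \left(-45871\right) = 833705425$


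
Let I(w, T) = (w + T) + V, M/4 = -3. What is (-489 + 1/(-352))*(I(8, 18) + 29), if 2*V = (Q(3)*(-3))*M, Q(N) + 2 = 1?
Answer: -6368773/352 ≈ -18093.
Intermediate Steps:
M = -12 (M = 4*(-3) = -12)
Q(N) = -1 (Q(N) = -2 + 1 = -1)
V = -18 (V = (-1*(-3)*(-12))/2 = (3*(-12))/2 = (1/2)*(-36) = -18)
I(w, T) = -18 + T + w (I(w, T) = (w + T) - 18 = (T + w) - 18 = -18 + T + w)
(-489 + 1/(-352))*(I(8, 18) + 29) = (-489 + 1/(-352))*((-18 + 18 + 8) + 29) = (-489 - 1/352)*(8 + 29) = -172129/352*37 = -6368773/352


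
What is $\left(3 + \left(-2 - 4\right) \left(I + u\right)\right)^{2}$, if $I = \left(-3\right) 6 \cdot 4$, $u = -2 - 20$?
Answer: $321489$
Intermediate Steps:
$u = -22$ ($u = -2 - 20 = -22$)
$I = -72$ ($I = \left(-18\right) 4 = -72$)
$\left(3 + \left(-2 - 4\right) \left(I + u\right)\right)^{2} = \left(3 + \left(-2 - 4\right) \left(-72 - 22\right)\right)^{2} = \left(3 - -564\right)^{2} = \left(3 + 564\right)^{2} = 567^{2} = 321489$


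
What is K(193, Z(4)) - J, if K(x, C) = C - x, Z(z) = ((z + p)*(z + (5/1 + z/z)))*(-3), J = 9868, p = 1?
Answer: -10211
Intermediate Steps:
Z(z) = -3*(1 + z)*(6 + z) (Z(z) = ((z + 1)*(z + (5/1 + z/z)))*(-3) = ((1 + z)*(z + (5*1 + 1)))*(-3) = ((1 + z)*(z + (5 + 1)))*(-3) = ((1 + z)*(z + 6))*(-3) = ((1 + z)*(6 + z))*(-3) = -3*(1 + z)*(6 + z))
K(193, Z(4)) - J = ((-18 - 21*4 - 3*4**2) - 1*193) - 1*9868 = ((-18 - 84 - 3*16) - 193) - 9868 = ((-18 - 84 - 48) - 193) - 9868 = (-150 - 193) - 9868 = -343 - 9868 = -10211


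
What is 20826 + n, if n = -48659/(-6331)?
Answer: 10146005/487 ≈ 20834.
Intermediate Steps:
n = 3743/487 (n = -48659*(-1/6331) = 3743/487 ≈ 7.6858)
20826 + n = 20826 + 3743/487 = 10146005/487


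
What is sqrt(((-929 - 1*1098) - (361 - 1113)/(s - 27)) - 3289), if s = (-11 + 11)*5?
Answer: 2*I*sqrt(108213)/9 ≈ 73.102*I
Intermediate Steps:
s = 0 (s = 0*5 = 0)
sqrt(((-929 - 1*1098) - (361 - 1113)/(s - 27)) - 3289) = sqrt(((-929 - 1*1098) - (361 - 1113)/(0 - 27)) - 3289) = sqrt(((-929 - 1098) - (-752)/(-27)) - 3289) = sqrt((-2027 - (-752)*(-1)/27) - 3289) = sqrt((-2027 - 1*752/27) - 3289) = sqrt((-2027 - 752/27) - 3289) = sqrt(-55481/27 - 3289) = sqrt(-144284/27) = 2*I*sqrt(108213)/9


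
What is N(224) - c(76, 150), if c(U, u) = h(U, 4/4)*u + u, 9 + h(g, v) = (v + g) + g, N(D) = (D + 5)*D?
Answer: 29546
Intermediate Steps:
N(D) = D*(5 + D) (N(D) = (5 + D)*D = D*(5 + D))
h(g, v) = -9 + v + 2*g (h(g, v) = -9 + ((v + g) + g) = -9 + ((g + v) + g) = -9 + (v + 2*g) = -9 + v + 2*g)
c(U, u) = u + u*(-8 + 2*U) (c(U, u) = (-9 + 4/4 + 2*U)*u + u = (-9 + 4*(¼) + 2*U)*u + u = (-9 + 1 + 2*U)*u + u = (-8 + 2*U)*u + u = u*(-8 + 2*U) + u = u + u*(-8 + 2*U))
N(224) - c(76, 150) = 224*(5 + 224) - 150*(-7 + 2*76) = 224*229 - 150*(-7 + 152) = 51296 - 150*145 = 51296 - 1*21750 = 51296 - 21750 = 29546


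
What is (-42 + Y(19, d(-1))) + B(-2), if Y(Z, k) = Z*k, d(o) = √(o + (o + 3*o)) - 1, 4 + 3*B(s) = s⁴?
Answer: -57 + 19*I*√5 ≈ -57.0 + 42.485*I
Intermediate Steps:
B(s) = -4/3 + s⁴/3
d(o) = -1 + √5*√o (d(o) = √(o + 4*o) - 1 = √(5*o) - 1 = √5*√o - 1 = -1 + √5*√o)
(-42 + Y(19, d(-1))) + B(-2) = (-42 + 19*(-1 + √5*√(-1))) + (-4/3 + (⅓)*(-2)⁴) = (-42 + 19*(-1 + √5*I)) + (-4/3 + (⅓)*16) = (-42 + 19*(-1 + I*√5)) + (-4/3 + 16/3) = (-42 + (-19 + 19*I*√5)) + 4 = (-61 + 19*I*√5) + 4 = -57 + 19*I*√5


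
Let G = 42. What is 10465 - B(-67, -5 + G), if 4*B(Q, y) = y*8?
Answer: 10391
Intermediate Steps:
B(Q, y) = 2*y (B(Q, y) = (y*8)/4 = (8*y)/4 = 2*y)
10465 - B(-67, -5 + G) = 10465 - 2*(-5 + 42) = 10465 - 2*37 = 10465 - 1*74 = 10465 - 74 = 10391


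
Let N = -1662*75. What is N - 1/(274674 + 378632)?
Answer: -81434592901/653306 ≈ -1.2465e+5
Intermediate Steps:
N = -124650
N - 1/(274674 + 378632) = -124650 - 1/(274674 + 378632) = -124650 - 1/653306 = -81434592901/653306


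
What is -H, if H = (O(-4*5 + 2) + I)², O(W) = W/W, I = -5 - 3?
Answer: -49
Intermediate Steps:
I = -8
O(W) = 1
H = 49 (H = (1 - 8)² = (-7)² = 49)
-H = -1*49 = -49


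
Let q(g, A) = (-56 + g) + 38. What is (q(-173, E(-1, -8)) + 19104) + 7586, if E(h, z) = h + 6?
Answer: 26499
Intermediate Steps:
E(h, z) = 6 + h
q(g, A) = -18 + g
(q(-173, E(-1, -8)) + 19104) + 7586 = ((-18 - 173) + 19104) + 7586 = (-191 + 19104) + 7586 = 18913 + 7586 = 26499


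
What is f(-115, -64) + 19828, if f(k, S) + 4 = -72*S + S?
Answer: 24368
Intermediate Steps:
f(k, S) = -4 - 71*S (f(k, S) = -4 + (-72*S + S) = -4 - 71*S)
f(-115, -64) + 19828 = (-4 - 71*(-64)) + 19828 = (-4 + 4544) + 19828 = 4540 + 19828 = 24368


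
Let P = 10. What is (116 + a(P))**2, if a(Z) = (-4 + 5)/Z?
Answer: 1347921/100 ≈ 13479.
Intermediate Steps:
a(Z) = 1/Z
(116 + a(P))**2 = (116 + 1/10)**2 = (1161/10)**2 = 1347921/100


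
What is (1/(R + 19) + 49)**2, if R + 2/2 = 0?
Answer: 779689/324 ≈ 2406.4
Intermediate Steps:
R = -1 (R = -1 + 0 = -1)
(1/(R + 19) + 49)**2 = (1/(-1 + 19) + 49)**2 = (1/18 + 49)**2 = (883/18)**2 = 779689/324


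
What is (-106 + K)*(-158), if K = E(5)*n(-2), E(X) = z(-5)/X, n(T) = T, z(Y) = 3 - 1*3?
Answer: 16748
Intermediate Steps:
z(Y) = 0 (z(Y) = 3 - 3 = 0)
E(X) = 0 (E(X) = 0/X = 0)
K = 0 (K = 0*(-2) = 0)
(-106 + K)*(-158) = (-106 + 0)*(-158) = -106*(-158) = 16748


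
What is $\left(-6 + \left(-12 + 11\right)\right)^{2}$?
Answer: $49$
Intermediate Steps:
$\left(-6 + \left(-12 + 11\right)\right)^{2} = \left(-6 - 1\right)^{2} = \left(-7\right)^{2} = 49$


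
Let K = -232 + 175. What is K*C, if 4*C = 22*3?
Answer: -1881/2 ≈ -940.50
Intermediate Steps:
C = 33/2 (C = (22*3)/4 = (¼)*66 = 33/2 ≈ 16.500)
K = -57
K*C = -57*33/2 = -1881/2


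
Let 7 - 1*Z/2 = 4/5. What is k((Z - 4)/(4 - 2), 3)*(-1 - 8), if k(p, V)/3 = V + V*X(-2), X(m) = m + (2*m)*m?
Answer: -567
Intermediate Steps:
Z = 62/5 (Z = 14 - 8/5 = 62/5 ≈ 12.400)
X(m) = m + 2*m**2
k(p, V) = 21*V (k(p, V) = 3*(V + V*(-2*(1 + 2*(-2)))) = 3*(V + V*(-2*(1 - 4))) = 3*(V + V*(-2*(-3))) = 3*(V + V*6) = 3*(V + 6*V) = 3*(7*V) = 21*V)
k((Z - 4)/(4 - 2), 3)*(-1 - 8) = (21*3)*(-1 - 8) = 63*(-9) = -567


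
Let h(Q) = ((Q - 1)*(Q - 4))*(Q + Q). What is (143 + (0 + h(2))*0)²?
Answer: 20449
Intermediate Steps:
h(Q) = 2*Q*(-1 + Q)*(-4 + Q) (h(Q) = ((-1 + Q)*(-4 + Q))*(2*Q) = 2*Q*(-1 + Q)*(-4 + Q))
(143 + (0 + h(2))*0)² = (143 + (0 + 2*2*(4 + 2² - 5*2))*0)² = (143 + (0 + 2*2*(4 + 4 - 10))*0)² = (143 + (0 + 2*2*(-2))*0)² = (143 + (0 - 8)*0)² = (143 - 8*0)² = (143 + 0)² = 143² = 20449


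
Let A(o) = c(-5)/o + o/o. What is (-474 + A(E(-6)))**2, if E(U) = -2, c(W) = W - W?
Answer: 223729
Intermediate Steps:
c(W) = 0
A(o) = 1 (A(o) = 0/o + o/o = 0 + 1 = 1)
(-474 + A(E(-6)))**2 = (-474 + 1)**2 = (-473)**2 = 223729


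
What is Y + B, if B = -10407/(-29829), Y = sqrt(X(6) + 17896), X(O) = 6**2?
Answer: 3469/9943 + 2*sqrt(4483) ≈ 134.26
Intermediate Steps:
X(O) = 36
Y = 2*sqrt(4483) (Y = sqrt(36 + 17896) = sqrt(17932) = 2*sqrt(4483) ≈ 133.91)
B = 3469/9943 (B = -10407*(-1/29829) = 3469/9943 ≈ 0.34889)
Y + B = 2*sqrt(4483) + 3469/9943 = 3469/9943 + 2*sqrt(4483)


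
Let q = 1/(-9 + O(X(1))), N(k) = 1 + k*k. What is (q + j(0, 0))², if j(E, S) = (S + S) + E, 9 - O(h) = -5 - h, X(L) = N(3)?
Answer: 1/225 ≈ 0.0044444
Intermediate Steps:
N(k) = 1 + k²
X(L) = 10 (X(L) = 1 + 3² = 1 + 9 = 10)
O(h) = 14 + h (O(h) = 9 - (-5 - h) = 9 + (5 + h) = 14 + h)
j(E, S) = E + 2*S (j(E, S) = 2*S + E = E + 2*S)
q = 1/15 (q = 1/(-9 + (14 + 10)) = 1/(-9 + 24) = 1/15 ≈ 0.066667)
(q + j(0, 0))² = (1/15 + (0 + 2*0))² = (1/15 + (0 + 0))² = (1/15 + 0)² = (1/15)² = 1/225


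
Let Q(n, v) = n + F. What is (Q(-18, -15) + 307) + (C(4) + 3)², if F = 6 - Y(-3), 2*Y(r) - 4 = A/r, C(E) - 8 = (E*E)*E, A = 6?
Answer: 5919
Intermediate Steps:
C(E) = 8 + E³ (C(E) = 8 + (E*E)*E = 8 + E²*E = 8 + E³)
Y(r) = 2 + 3/r (Y(r) = 2 + (6/r)/2 = 2 + 3/r)
F = 5 (F = 6 - (2 + 3/(-3)) = 6 - (2 + 3*(-⅓)) = 6 - (2 - 1) = 6 - 1*1 = 6 - 1 = 5)
Q(n, v) = 5 + n (Q(n, v) = n + 5 = 5 + n)
(Q(-18, -15) + 307) + (C(4) + 3)² = ((5 - 18) + 307) + ((8 + 4³) + 3)² = (-13 + 307) + ((8 + 64) + 3)² = 294 + (72 + 3)² = 294 + 75² = 294 + 5625 = 5919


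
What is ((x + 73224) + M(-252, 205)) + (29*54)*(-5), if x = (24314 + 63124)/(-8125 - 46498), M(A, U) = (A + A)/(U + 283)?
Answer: 217884229215/3332003 ≈ 65391.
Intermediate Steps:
M(A, U) = 2*A/(283 + U) (M(A, U) = (2*A)/(283 + U) = 2*A/(283 + U))
x = -87438/54623 (x = 87438/(-54623) = 87438*(-1/54623) = -87438/54623 ≈ -1.6008)
((x + 73224) + M(-252, 205)) + (29*54)*(-5) = ((-87438/54623 + 73224) + 2*(-252)/(283 + 205)) + (29*54)*(-5) = (3999627114/54623 + 2*(-252)/488) + 1566*(-5) = (3999627114/54623 + 2*(-252)*(1/488)) - 7830 = (3999627114/54623 - 63/61) - 7830 = 243973812705/3332003 - 7830 = 217884229215/3332003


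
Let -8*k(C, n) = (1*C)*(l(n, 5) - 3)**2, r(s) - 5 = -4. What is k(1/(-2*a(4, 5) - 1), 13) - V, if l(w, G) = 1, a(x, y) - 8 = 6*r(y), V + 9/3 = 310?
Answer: -17805/58 ≈ -306.98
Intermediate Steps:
V = 307 (V = -3 + 310 = 307)
r(s) = 1 (r(s) = 5 - 4 = 1)
a(x, y) = 14 (a(x, y) = 8 + 6*1 = 8 + 6 = 14)
k(C, n) = -C/2 (k(C, n) = -1*C*(1 - 3)**2/8 = -C*(-2)**2/8 = -C*4/8 = -C/2)
k(1/(-2*a(4, 5) - 1), 13) - V = -1/(2*(-2*14 - 1)) - 1*307 = -1/(2*(-28 - 1)) - 307 = -1/2/(-29) - 307 = -1/2*(-1/29) - 307 = 1/58 - 307 = -17805/58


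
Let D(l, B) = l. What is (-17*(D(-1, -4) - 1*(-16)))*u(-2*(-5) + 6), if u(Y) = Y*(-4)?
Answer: 16320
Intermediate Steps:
u(Y) = -4*Y
(-17*(D(-1, -4) - 1*(-16)))*u(-2*(-5) + 6) = (-17*(-1 - 1*(-16)))*(-4*(-2*(-5) + 6)) = (-17*(-1 + 16))*(-4*(10 + 6)) = (-17*15)*(-4*16) = -255*(-64) = 16320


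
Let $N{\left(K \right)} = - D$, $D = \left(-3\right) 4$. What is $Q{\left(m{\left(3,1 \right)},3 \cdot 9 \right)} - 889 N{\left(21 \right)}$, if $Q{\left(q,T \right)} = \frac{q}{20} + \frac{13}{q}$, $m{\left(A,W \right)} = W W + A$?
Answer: $- \frac{213291}{20} \approx -10665.0$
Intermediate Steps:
$m{\left(A,W \right)} = A + W^{2}$ ($m{\left(A,W \right)} = W^{2} + A = A + W^{2}$)
$Q{\left(q,T \right)} = \frac{13}{q} + \frac{q}{20}$ ($Q{\left(q,T \right)} = q \frac{1}{20} + \frac{13}{q} = \frac{q}{20} + \frac{13}{q} = \frac{13}{q} + \frac{q}{20}$)
$D = -12$
$N{\left(K \right)} = 12$ ($N{\left(K \right)} = \left(-1\right) \left(-12\right) = 12$)
$Q{\left(m{\left(3,1 \right)},3 \cdot 9 \right)} - 889 N{\left(21 \right)} = \left(\frac{13}{3 + 1^{2}} + \frac{3 + 1^{2}}{20}\right) - 10668 = \left(\frac{13}{3 + 1} + \frac{3 + 1}{20}\right) - 10668 = \left(\frac{13}{4} + \frac{1}{20} \cdot 4\right) - 10668 = \left(13 \cdot \frac{1}{4} + \frac{1}{5}\right) - 10668 = \left(\frac{13}{4} + \frac{1}{5}\right) - 10668 = \frac{69}{20} - 10668 = - \frac{213291}{20}$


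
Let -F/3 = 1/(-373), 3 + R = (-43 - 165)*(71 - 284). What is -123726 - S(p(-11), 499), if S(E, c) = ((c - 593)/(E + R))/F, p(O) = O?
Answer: -8219719279/66435 ≈ -1.2373e+5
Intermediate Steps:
R = 44301 (R = -3 + (-43 - 165)*(71 - 284) = -3 - 208*(-213) = -3 + 44304 = 44301)
F = 3/373 (F = -3/(-373) = -3*(-1/373) = 3/373 ≈ 0.0080429)
S(E, c) = 373*(-593 + c)/(3*(44301 + E)) (S(E, c) = ((c - 593)/(E + 44301))/(3/373) = ((-593 + c)/(44301 + E))*(373/3) = 373*(-593 + c)/(3*(44301 + E)))
-123726 - S(p(-11), 499) = -123726 - 373*(-593 + 499)/(3*(44301 - 11)) = -123726 - 373*(-94)/(3*44290) = -123726 - 1*(-17531/66435) = -123726 + 17531/66435 = -8219719279/66435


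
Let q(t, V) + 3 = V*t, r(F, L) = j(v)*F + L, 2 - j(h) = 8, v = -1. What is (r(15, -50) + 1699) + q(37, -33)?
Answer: 335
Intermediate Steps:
j(h) = -6 (j(h) = 2 - 1*8 = 2 - 8 = -6)
r(F, L) = L - 6*F (r(F, L) = -6*F + L = L - 6*F)
q(t, V) = -3 + V*t
(r(15, -50) + 1699) + q(37, -33) = ((-50 - 6*15) + 1699) + (-3 - 33*37) = ((-50 - 90) + 1699) + (-3 - 1221) = (-140 + 1699) - 1224 = 1559 - 1224 = 335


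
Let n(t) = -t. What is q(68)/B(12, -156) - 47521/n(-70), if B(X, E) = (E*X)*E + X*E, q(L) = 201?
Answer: -459622643/677040 ≈ -678.87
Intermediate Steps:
B(X, E) = E*X + X*E**2 (B(X, E) = X*E**2 + E*X = E*X + X*E**2)
q(68)/B(12, -156) - 47521/n(-70) = 201/((-156*12*(1 - 156))) - 47521/((-1*(-70))) = 201/((-156*12*(-155))) - 47521/70 = 201/290160 - 47521*1/70 = 201*(1/290160) - 47521/70 = 67/96720 - 47521/70 = -459622643/677040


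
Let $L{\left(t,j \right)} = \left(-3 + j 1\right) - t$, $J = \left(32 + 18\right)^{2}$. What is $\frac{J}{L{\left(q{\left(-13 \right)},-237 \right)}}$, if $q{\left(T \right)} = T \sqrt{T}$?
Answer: $- \frac{600000}{59797} - \frac{32500 i \sqrt{13}}{59797} \approx -10.034 - 1.9596 i$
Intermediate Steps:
$J = 2500$ ($J = 50^{2} = 2500$)
$q{\left(T \right)} = T^{\frac{3}{2}}$
$L{\left(t,j \right)} = -3 + j - t$ ($L{\left(t,j \right)} = \left(-3 + j\right) - t = -3 + j - t$)
$\frac{J}{L{\left(q{\left(-13 \right)},-237 \right)}} = \frac{2500}{-3 - 237 - \left(-13\right)^{\frac{3}{2}}} = \frac{2500}{-3 - 237 - - 13 i \sqrt{13}} = \frac{2500}{-3 - 237 + 13 i \sqrt{13}} = \frac{2500}{-240 + 13 i \sqrt{13}}$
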